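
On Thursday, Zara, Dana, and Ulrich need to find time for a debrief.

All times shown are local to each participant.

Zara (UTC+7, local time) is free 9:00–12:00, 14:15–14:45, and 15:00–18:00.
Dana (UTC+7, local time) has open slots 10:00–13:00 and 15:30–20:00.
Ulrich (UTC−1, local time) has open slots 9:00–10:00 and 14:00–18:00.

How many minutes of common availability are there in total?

60 minutes

Zara → UTC: 02:00–05:00, 07:15–07:45, 08:00–11:00.
Dana → UTC: 03:00–06:00, 08:30–13:00.
Ulrich → UTC: 10:00–11:00, 15:00–19:00.
Zara ∩ Dana: 03:00–05:00, 08:30–11:00.
Zara ∩ Dana ∩ Ulrich: 10:00–11:00.
Total common minutes: 60.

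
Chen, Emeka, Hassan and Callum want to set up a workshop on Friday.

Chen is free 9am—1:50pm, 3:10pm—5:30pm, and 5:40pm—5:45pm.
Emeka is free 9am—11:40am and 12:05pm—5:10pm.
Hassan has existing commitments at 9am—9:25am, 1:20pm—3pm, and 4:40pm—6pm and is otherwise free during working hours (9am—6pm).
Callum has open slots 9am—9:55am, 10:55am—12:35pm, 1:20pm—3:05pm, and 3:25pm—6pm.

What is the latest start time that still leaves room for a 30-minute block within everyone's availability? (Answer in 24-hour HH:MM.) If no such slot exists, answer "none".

16:10

Hassan free within 09:00–18:00: 09:25–13:20, 15:00–16:40.
Chen ∩ Emeka: 09:00–11:40, 12:05–13:50, 15:10–17:10.
Chen ∩ Emeka ∩ Hassan: 09:25–11:40, 12:05–13:20, 15:10–16:40.
Chen ∩ Emeka ∩ Hassan ∩ Callum: 09:25–09:55, 10:55–11:40, 12:05–12:35, 15:25–16:40.
Windows ≥ 30 min: 09:25–09:55, 10:55–11:40, 12:05–12:35, 15:25–16:40.
Latest start in the last window 15:25–16:40 is 16:40 − 30 min = 16:10.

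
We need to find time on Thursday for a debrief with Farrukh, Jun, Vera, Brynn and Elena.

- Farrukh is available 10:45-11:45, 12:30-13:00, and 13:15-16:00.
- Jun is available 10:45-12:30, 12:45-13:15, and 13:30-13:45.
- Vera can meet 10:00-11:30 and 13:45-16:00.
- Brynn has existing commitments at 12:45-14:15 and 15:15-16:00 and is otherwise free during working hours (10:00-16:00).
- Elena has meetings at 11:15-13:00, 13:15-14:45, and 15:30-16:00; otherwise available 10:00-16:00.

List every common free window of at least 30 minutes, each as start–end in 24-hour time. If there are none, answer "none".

10:45–11:15

Brynn free within 10:00–16:00: 10:00–12:45, 14:15–15:15.
Elena free within 10:00–16:00: 10:00–11:15, 13:00–13:15, 14:45–15:30.
Farrukh ∩ Jun: 10:45–11:45, 12:45–13:00, 13:30–13:45.
Farrukh ∩ Jun ∩ Vera: 10:45–11:30.
Farrukh ∩ Jun ∩ Vera ∩ Brynn: 10:45–11:30.
Farrukh ∩ Jun ∩ Vera ∩ Brynn ∩ Elena: 10:45–11:15.
Windows ≥ 30 min: 10:45–11:15.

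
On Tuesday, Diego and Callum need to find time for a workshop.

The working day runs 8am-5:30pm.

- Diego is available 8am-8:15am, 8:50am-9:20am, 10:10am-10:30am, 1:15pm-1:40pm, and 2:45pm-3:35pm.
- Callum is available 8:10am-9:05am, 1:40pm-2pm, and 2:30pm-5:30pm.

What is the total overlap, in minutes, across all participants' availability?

Diego ∩ Callum: 08:10–08:15, 08:50–09:05, 14:45–15:35.
Total common minutes: 5 + 15 + 50 = 70.

70 minutes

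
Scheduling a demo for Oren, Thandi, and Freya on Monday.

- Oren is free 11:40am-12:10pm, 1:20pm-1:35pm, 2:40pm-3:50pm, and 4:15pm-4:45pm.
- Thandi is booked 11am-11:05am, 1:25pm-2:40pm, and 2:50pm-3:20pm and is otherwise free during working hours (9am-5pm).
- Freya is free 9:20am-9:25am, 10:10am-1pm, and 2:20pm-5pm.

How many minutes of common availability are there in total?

100 minutes

Thandi free within 09:00–17:00: 09:00–11:00, 11:05–13:25, 14:40–14:50, 15:20–17:00.
Oren ∩ Thandi: 11:40–12:10, 13:20–13:25, 14:40–14:50, 15:20–15:50, 16:15–16:45.
Oren ∩ Thandi ∩ Freya: 11:40–12:10, 14:40–14:50, 15:20–15:50, 16:15–16:45.
Total common minutes: 30 + 10 + 30 + 30 = 100.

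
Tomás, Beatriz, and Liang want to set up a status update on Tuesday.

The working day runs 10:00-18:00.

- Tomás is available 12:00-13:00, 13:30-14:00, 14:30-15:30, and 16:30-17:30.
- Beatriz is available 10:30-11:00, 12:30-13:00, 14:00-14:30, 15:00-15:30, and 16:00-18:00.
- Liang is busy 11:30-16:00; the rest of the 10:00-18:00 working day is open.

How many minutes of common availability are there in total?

Liang free within 10:00–18:00: 10:00–11:30, 16:00–18:00.
Tomás ∩ Beatriz: 12:30–13:00, 15:00–15:30, 16:30–17:30.
Tomás ∩ Beatriz ∩ Liang: 16:30–17:30.
Total common minutes: 60.

60 minutes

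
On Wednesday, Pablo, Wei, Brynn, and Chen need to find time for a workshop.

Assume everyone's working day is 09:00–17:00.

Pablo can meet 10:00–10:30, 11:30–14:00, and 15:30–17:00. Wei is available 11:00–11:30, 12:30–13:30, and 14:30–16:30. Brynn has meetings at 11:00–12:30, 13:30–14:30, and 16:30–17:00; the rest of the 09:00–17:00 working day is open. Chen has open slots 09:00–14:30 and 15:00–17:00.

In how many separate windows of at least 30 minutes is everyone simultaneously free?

2

Brynn free within 09:00–17:00: 09:00–11:00, 12:30–13:30, 14:30–16:30.
Pablo ∩ Wei: 12:30–13:30, 15:30–16:30.
Pablo ∩ Wei ∩ Brynn: 12:30–13:30, 15:30–16:30.
Pablo ∩ Wei ∩ Brynn ∩ Chen: 12:30–13:30, 15:30–16:30.
Windows ≥ 30 min: 12:30–13:30, 15:30–16:30.
That's 2 windows.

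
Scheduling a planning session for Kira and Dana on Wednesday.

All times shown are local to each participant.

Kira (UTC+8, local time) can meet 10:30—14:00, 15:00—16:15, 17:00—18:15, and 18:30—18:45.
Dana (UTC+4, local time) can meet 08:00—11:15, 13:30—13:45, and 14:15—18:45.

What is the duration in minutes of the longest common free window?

Kira → UTC: 02:30–06:00, 07:00–08:15, 09:00–10:15, 10:30–10:45.
Dana → UTC: 04:00–07:15, 09:30–09:45, 10:15–14:45.
Kira ∩ Dana: 04:00–06:00, 07:00–07:15, 09:30–09:45, 10:30–10:45.
Common window lengths: 120, 15, 15, 15 min; longest is 120.

120 minutes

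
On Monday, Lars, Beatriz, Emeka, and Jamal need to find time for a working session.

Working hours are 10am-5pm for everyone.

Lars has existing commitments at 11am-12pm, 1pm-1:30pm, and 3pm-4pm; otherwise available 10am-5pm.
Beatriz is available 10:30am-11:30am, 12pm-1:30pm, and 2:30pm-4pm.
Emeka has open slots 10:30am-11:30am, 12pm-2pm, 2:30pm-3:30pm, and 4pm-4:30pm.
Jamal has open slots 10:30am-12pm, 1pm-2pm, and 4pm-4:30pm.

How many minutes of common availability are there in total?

30 minutes

Lars free within 10:00–17:00: 10:00–11:00, 12:00–13:00, 13:30–15:00, 16:00–17:00.
Lars ∩ Beatriz: 10:30–11:00, 12:00–13:00, 14:30–15:00.
Lars ∩ Beatriz ∩ Emeka: 10:30–11:00, 12:00–13:00, 14:30–15:00.
Lars ∩ Beatriz ∩ Emeka ∩ Jamal: 10:30–11:00.
Total common minutes: 30.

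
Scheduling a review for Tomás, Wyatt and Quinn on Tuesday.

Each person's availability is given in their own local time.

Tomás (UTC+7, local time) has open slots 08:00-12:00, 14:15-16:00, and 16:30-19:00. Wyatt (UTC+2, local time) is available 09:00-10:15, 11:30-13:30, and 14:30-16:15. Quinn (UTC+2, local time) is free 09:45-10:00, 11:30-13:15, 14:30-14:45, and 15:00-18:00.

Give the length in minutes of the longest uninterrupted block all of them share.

Tomás → UTC: 01:00–05:00, 07:15–09:00, 09:30–12:00.
Wyatt → UTC: 07:00–08:15, 09:30–11:30, 12:30–14:15.
Quinn → UTC: 07:45–08:00, 09:30–11:15, 12:30–12:45, 13:00–16:00.
Tomás ∩ Wyatt: 07:15–08:15, 09:30–11:30.
Tomás ∩ Wyatt ∩ Quinn: 07:45–08:00, 09:30–11:15.
Common window lengths: 15, 105 min; longest is 105.

105 minutes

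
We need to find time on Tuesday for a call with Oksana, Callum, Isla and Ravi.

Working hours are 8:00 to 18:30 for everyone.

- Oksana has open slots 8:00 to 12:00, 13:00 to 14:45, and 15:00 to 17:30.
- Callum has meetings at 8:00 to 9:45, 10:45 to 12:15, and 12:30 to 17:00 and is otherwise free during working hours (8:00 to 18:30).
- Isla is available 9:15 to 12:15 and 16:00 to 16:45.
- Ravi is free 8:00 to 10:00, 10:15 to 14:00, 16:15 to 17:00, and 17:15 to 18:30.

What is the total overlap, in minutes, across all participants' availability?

45 minutes

Callum free within 08:00–18:30: 09:45–10:45, 12:15–12:30, 17:00–18:30.
Oksana ∩ Callum: 09:45–10:45, 17:00–17:30.
Oksana ∩ Callum ∩ Isla: 09:45–10:45.
Oksana ∩ Callum ∩ Isla ∩ Ravi: 09:45–10:00, 10:15–10:45.
Total common minutes: 15 + 30 = 45.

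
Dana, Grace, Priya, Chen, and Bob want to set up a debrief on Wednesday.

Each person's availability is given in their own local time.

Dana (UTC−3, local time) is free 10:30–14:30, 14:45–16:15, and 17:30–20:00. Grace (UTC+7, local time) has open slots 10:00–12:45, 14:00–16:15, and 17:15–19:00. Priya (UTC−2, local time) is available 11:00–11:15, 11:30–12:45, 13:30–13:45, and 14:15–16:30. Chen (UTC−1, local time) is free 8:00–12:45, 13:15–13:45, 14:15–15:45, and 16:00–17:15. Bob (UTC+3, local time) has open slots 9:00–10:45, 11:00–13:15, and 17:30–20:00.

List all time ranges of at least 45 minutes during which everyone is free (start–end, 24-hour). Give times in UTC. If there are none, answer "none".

Dana → UTC: 13:30–17:30, 17:45–19:15, 20:30–23:00.
Grace → UTC: 03:00–05:45, 07:00–09:15, 10:15–12:00.
Priya → UTC: 13:00–13:15, 13:30–14:45, 15:30–15:45, 16:15–18:30.
Chen → UTC: 09:00–13:45, 14:15–14:45, 15:15–16:45, 17:00–18:15.
Bob → UTC: 06:00–07:45, 08:00–10:15, 14:30–17:00.
Dana ∩ Grace: (none).
Dana ∩ Grace ∩ Priya: (none).
Dana ∩ Grace ∩ Priya ∩ Chen: (none).
Dana ∩ Grace ∩ Priya ∩ Chen ∩ Bob: (none).
Windows ≥ 45 min: (none).

none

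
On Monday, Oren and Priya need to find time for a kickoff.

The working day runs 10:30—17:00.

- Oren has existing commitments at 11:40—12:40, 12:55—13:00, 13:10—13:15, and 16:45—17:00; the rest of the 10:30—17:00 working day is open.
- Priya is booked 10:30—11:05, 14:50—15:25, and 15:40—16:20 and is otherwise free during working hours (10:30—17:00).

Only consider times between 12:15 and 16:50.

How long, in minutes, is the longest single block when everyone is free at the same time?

Oren free within 10:30–17:00: 10:30–11:40, 12:40–12:55, 13:00–13:10, 13:15–16:45.
Priya free within 10:30–17:00: 11:05–14:50, 15:25–15:40, 16:20–17:00.
Oren ∩ Priya: 11:05–11:40, 12:40–12:55, 13:00–13:10, 13:15–14:50, 15:25–15:40, 16:20–16:45.
Restricted to 12:15–16:50: 12:40–12:55, 13:00–13:10, 13:15–14:50, 15:25–15:40, 16:20–16:45.
Common window lengths: 15, 10, 95, 15, 25 min; longest is 95.

95 minutes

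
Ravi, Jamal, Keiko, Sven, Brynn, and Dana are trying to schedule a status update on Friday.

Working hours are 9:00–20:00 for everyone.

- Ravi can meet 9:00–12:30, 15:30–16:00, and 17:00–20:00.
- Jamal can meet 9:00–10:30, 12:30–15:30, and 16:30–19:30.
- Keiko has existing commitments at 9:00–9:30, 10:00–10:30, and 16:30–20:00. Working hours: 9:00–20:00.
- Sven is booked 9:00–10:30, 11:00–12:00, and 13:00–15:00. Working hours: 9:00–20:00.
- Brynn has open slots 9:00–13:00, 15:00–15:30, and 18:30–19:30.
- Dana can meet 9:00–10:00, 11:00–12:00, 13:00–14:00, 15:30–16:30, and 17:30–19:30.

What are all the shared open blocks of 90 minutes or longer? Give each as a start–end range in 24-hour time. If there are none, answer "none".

Keiko free within 09:00–20:00: 09:30–10:00, 10:30–16:30.
Sven free within 09:00–20:00: 10:30–11:00, 12:00–13:00, 15:00–20:00.
Ravi ∩ Jamal: 09:00–10:30, 17:00–19:30.
Ravi ∩ Jamal ∩ Keiko: 09:30–10:00.
Ravi ∩ Jamal ∩ Keiko ∩ Sven: (none).
Ravi ∩ Jamal ∩ Keiko ∩ Sven ∩ Brynn: (none).
Ravi ∩ Jamal ∩ Keiko ∩ Sven ∩ Brynn ∩ Dana: (none).
Windows ≥ 90 min: (none).

none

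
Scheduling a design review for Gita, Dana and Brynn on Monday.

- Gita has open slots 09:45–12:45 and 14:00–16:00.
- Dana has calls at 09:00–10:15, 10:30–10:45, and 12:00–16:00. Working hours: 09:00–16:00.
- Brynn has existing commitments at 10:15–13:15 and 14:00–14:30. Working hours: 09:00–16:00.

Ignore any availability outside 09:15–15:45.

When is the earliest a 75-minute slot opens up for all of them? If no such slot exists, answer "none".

none

Dana free within 09:00–16:00: 10:15–10:30, 10:45–12:00.
Brynn free within 09:00–16:00: 09:00–10:15, 13:15–14:00, 14:30–16:00.
Gita ∩ Dana: 10:15–10:30, 10:45–12:00.
Gita ∩ Dana ∩ Brynn: (none).
Restricted to 09:15–15:45: (none).
Windows ≥ 75 min: (none).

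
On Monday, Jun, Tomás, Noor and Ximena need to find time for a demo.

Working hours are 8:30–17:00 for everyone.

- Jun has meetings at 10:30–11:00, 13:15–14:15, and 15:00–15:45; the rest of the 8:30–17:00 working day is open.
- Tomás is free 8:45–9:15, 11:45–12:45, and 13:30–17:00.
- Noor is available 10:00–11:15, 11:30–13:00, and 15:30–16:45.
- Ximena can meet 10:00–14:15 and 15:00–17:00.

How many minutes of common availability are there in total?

120 minutes

Jun free within 08:30–17:00: 08:30–10:30, 11:00–13:15, 14:15–15:00, 15:45–17:00.
Jun ∩ Tomás: 08:45–09:15, 11:45–12:45, 14:15–15:00, 15:45–17:00.
Jun ∩ Tomás ∩ Noor: 11:45–12:45, 15:45–16:45.
Jun ∩ Tomás ∩ Noor ∩ Ximena: 11:45–12:45, 15:45–16:45.
Total common minutes: 60 + 60 = 120.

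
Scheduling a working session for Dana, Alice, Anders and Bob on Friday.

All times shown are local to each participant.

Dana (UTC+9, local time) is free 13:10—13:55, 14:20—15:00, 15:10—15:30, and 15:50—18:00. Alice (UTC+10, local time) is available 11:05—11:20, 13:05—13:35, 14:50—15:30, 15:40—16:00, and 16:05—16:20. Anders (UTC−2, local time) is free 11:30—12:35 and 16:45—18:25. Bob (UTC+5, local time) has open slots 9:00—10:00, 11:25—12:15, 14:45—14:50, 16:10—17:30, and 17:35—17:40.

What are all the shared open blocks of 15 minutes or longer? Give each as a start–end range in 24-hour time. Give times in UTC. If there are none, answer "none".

Dana → UTC: 04:10–04:55, 05:20–06:00, 06:10–06:30, 06:50–09:00.
Alice → UTC: 01:05–01:20, 03:05–03:35, 04:50–05:30, 05:40–06:00, 06:05–06:20.
Anders → UTC: 13:30–14:35, 18:45–20:25.
Bob → UTC: 04:00–05:00, 06:25–07:15, 09:45–09:50, 11:10–12:30, 12:35–12:40.
Dana ∩ Alice: 04:50–04:55, 05:20–05:30, 05:40–06:00, 06:10–06:20.
Dana ∩ Alice ∩ Anders: (none).
Dana ∩ Alice ∩ Anders ∩ Bob: (none).
Windows ≥ 15 min: (none).

none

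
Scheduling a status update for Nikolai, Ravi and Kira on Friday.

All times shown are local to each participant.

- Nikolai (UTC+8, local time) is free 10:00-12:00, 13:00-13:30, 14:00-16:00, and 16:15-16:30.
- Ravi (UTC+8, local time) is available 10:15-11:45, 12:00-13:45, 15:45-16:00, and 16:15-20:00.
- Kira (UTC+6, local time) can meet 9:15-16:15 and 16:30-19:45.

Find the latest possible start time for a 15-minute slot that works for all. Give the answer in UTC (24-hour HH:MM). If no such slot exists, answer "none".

Nikolai → UTC: 02:00–04:00, 05:00–05:30, 06:00–08:00, 08:15–08:30.
Ravi → UTC: 02:15–03:45, 04:00–05:45, 07:45–08:00, 08:15–12:00.
Kira → UTC: 03:15–10:15, 10:30–13:45.
Nikolai ∩ Ravi: 02:15–03:45, 05:00–05:30, 07:45–08:00, 08:15–08:30.
Nikolai ∩ Ravi ∩ Kira: 03:15–03:45, 05:00–05:30, 07:45–08:00, 08:15–08:30.
Windows ≥ 15 min: 03:15–03:45, 05:00–05:30, 07:45–08:00, 08:15–08:30.
Latest start in the last window 08:15–08:30 is 08:30 − 15 min = 08:15.

08:15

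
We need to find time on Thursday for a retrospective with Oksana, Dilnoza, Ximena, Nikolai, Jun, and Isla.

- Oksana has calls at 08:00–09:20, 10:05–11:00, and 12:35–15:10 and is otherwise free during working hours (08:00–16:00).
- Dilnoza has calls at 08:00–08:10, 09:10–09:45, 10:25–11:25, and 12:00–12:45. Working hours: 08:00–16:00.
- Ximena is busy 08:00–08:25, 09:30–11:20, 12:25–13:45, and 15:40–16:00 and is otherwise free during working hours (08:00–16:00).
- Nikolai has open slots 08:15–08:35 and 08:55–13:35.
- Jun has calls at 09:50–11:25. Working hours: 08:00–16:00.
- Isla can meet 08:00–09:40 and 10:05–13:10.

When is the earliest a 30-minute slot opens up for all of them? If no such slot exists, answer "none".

Oksana free within 08:00–16:00: 09:20–10:05, 11:00–12:35, 15:10–16:00.
Dilnoza free within 08:00–16:00: 08:10–09:10, 09:45–10:25, 11:25–12:00, 12:45–16:00.
Ximena free within 08:00–16:00: 08:25–09:30, 11:20–12:25, 13:45–15:40.
Jun free within 08:00–16:00: 08:00–09:50, 11:25–16:00.
Oksana ∩ Dilnoza: 09:45–10:05, 11:25–12:00, 15:10–16:00.
Oksana ∩ Dilnoza ∩ Ximena: 11:25–12:00, 15:10–15:40.
Oksana ∩ Dilnoza ∩ Ximena ∩ Nikolai: 11:25–12:00.
Oksana ∩ Dilnoza ∩ Ximena ∩ Nikolai ∩ Jun: 11:25–12:00.
Oksana ∩ Dilnoza ∩ Ximena ∩ Nikolai ∩ Jun ∩ Isla: 11:25–12:00.
Windows ≥ 30 min: 11:25–12:00.
Earliest such window starts at 11:25.

11:25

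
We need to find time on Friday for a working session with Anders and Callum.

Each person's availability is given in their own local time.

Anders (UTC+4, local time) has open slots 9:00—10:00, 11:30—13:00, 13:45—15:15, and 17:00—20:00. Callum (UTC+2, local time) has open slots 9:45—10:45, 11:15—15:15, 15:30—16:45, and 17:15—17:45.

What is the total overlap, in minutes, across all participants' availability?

Anders → UTC: 05:00–06:00, 07:30–09:00, 09:45–11:15, 13:00–16:00.
Callum → UTC: 07:45–08:45, 09:15–13:15, 13:30–14:45, 15:15–15:45.
Anders ∩ Callum: 07:45–08:45, 09:45–11:15, 13:00–13:15, 13:30–14:45, 15:15–15:45.
Total common minutes: 60 + 90 + 15 + 75 + 30 = 270.

270 minutes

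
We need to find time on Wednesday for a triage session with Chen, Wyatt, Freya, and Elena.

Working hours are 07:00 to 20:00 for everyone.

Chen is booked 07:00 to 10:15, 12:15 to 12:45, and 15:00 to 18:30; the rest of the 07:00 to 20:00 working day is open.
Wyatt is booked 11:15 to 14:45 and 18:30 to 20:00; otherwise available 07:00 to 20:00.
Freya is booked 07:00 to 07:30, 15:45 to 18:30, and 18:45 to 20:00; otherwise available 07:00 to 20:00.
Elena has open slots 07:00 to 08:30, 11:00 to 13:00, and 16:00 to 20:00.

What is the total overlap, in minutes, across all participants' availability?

15 minutes

Chen free within 07:00–20:00: 10:15–12:15, 12:45–15:00, 18:30–20:00.
Wyatt free within 07:00–20:00: 07:00–11:15, 14:45–18:30.
Freya free within 07:00–20:00: 07:30–15:45, 18:30–18:45.
Chen ∩ Wyatt: 10:15–11:15, 14:45–15:00.
Chen ∩ Wyatt ∩ Freya: 10:15–11:15, 14:45–15:00.
Chen ∩ Wyatt ∩ Freya ∩ Elena: 11:00–11:15.
Total common minutes: 15.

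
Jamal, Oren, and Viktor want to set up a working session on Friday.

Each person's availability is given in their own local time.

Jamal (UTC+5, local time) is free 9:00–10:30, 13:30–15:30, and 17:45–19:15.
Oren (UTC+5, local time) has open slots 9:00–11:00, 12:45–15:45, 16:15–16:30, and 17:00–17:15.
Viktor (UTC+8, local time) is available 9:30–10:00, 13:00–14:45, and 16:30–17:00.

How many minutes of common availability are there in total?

Jamal → UTC: 04:00–05:30, 08:30–10:30, 12:45–14:15.
Oren → UTC: 04:00–06:00, 07:45–10:45, 11:15–11:30, 12:00–12:15.
Viktor → UTC: 01:30–02:00, 05:00–06:45, 08:30–09:00.
Jamal ∩ Oren: 04:00–05:30, 08:30–10:30.
Jamal ∩ Oren ∩ Viktor: 05:00–05:30, 08:30–09:00.
Total common minutes: 30 + 30 = 60.

60 minutes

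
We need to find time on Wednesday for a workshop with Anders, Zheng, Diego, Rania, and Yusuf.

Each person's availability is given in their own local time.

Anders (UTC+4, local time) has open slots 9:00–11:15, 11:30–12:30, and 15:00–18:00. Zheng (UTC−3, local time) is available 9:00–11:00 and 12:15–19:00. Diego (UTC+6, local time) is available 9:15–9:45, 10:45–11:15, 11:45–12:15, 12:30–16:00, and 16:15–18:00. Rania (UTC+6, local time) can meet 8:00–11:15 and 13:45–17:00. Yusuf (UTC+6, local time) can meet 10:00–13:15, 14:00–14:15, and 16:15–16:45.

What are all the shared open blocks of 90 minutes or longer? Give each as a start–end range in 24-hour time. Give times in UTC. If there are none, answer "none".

none

Anders → UTC: 05:00–07:15, 07:30–08:30, 11:00–14:00.
Zheng → UTC: 12:00–14:00, 15:15–22:00.
Diego → UTC: 03:15–03:45, 04:45–05:15, 05:45–06:15, 06:30–10:00, 10:15–12:00.
Rania → UTC: 02:00–05:15, 07:45–11:00.
Yusuf → UTC: 04:00–07:15, 08:00–08:15, 10:15–10:45.
Anders ∩ Zheng: 12:00–14:00.
Anders ∩ Zheng ∩ Diego: (none).
Anders ∩ Zheng ∩ Diego ∩ Rania: (none).
Anders ∩ Zheng ∩ Diego ∩ Rania ∩ Yusuf: (none).
Windows ≥ 90 min: (none).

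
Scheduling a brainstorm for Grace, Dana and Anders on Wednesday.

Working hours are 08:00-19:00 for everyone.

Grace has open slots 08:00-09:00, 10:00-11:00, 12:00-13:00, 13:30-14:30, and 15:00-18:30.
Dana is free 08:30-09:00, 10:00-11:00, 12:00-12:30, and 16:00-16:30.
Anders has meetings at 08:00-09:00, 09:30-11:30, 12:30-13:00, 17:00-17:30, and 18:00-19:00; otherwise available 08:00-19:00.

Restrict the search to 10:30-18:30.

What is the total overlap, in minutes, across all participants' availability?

Anders free within 08:00–19:00: 09:00–09:30, 11:30–12:30, 13:00–17:00, 17:30–18:00.
Grace ∩ Dana: 08:30–09:00, 10:00–11:00, 12:00–12:30, 16:00–16:30.
Grace ∩ Dana ∩ Anders: 12:00–12:30, 16:00–16:30.
Restricted to 10:30–18:30: 12:00–12:30, 16:00–16:30.
Total common minutes: 30 + 30 = 60.

60 minutes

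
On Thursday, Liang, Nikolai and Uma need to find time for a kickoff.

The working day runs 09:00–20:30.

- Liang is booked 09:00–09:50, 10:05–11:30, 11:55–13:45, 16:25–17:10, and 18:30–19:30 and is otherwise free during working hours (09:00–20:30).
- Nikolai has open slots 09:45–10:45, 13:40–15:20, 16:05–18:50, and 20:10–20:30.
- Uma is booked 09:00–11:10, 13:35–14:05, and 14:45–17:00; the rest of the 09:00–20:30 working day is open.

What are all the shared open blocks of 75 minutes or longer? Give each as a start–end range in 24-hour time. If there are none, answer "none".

Liang free within 09:00–20:30: 09:50–10:05, 11:30–11:55, 13:45–16:25, 17:10–18:30, 19:30–20:30.
Uma free within 09:00–20:30: 11:10–13:35, 14:05–14:45, 17:00–20:30.
Liang ∩ Nikolai: 09:50–10:05, 13:45–15:20, 16:05–16:25, 17:10–18:30, 20:10–20:30.
Liang ∩ Nikolai ∩ Uma: 14:05–14:45, 17:10–18:30, 20:10–20:30.
Windows ≥ 75 min: 17:10–18:30.

17:10–18:30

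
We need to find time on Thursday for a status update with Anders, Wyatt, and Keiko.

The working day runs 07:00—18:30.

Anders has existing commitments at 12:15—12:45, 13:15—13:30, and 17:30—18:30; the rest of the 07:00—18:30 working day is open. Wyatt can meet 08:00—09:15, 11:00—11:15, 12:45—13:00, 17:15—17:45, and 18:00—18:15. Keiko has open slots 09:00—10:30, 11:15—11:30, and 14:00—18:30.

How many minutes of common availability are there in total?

30 minutes

Anders free within 07:00–18:30: 07:00–12:15, 12:45–13:15, 13:30–17:30.
Anders ∩ Wyatt: 08:00–09:15, 11:00–11:15, 12:45–13:00, 17:15–17:30.
Anders ∩ Wyatt ∩ Keiko: 09:00–09:15, 17:15–17:30.
Total common minutes: 15 + 15 = 30.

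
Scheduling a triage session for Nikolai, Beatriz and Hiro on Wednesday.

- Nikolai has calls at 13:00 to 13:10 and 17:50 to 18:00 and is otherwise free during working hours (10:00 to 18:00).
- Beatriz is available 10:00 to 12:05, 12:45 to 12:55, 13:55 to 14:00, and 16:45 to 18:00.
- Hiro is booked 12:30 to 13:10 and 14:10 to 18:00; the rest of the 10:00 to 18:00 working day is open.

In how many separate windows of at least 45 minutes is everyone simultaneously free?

1

Nikolai free within 10:00–18:00: 10:00–13:00, 13:10–17:50.
Hiro free within 10:00–18:00: 10:00–12:30, 13:10–14:10.
Nikolai ∩ Beatriz: 10:00–12:05, 12:45–12:55, 13:55–14:00, 16:45–17:50.
Nikolai ∩ Beatriz ∩ Hiro: 10:00–12:05, 13:55–14:00.
Windows ≥ 45 min: 10:00–12:05.
That's 1 window.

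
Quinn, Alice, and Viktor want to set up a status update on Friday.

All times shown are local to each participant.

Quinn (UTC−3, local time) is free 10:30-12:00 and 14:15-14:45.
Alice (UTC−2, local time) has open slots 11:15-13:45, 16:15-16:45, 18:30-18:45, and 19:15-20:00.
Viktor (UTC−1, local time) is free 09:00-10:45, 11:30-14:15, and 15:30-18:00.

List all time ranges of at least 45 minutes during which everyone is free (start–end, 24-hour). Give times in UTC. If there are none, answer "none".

13:30–15:00

Quinn → UTC: 13:30–15:00, 17:15–17:45.
Alice → UTC: 13:15–15:45, 18:15–18:45, 20:30–20:45, 21:15–22:00.
Viktor → UTC: 10:00–11:45, 12:30–15:15, 16:30–19:00.
Quinn ∩ Alice: 13:30–15:00.
Quinn ∩ Alice ∩ Viktor: 13:30–15:00.
Windows ≥ 45 min: 13:30–15:00.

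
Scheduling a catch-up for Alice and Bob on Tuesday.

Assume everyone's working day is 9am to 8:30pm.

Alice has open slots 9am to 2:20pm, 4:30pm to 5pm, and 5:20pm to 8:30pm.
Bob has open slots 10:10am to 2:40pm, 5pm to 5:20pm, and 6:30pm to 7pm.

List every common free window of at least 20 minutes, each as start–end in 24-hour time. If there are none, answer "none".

10:10–14:20, 18:30–19:00

Alice ∩ Bob: 10:10–14:20, 18:30–19:00.
Windows ≥ 20 min: 10:10–14:20, 18:30–19:00.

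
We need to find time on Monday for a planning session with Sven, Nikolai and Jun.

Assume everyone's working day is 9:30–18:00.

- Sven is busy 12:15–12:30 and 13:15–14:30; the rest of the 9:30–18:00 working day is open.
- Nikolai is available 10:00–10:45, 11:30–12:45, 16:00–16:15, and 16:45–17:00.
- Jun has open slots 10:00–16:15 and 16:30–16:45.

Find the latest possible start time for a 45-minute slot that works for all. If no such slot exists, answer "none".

11:30

Sven free within 09:30–18:00: 09:30–12:15, 12:30–13:15, 14:30–18:00.
Sven ∩ Nikolai: 10:00–10:45, 11:30–12:15, 12:30–12:45, 16:00–16:15, 16:45–17:00.
Sven ∩ Nikolai ∩ Jun: 10:00–10:45, 11:30–12:15, 12:30–12:45, 16:00–16:15.
Windows ≥ 45 min: 10:00–10:45, 11:30–12:15.
Latest start in the last window 11:30–12:15 is 12:15 − 45 min = 11:30.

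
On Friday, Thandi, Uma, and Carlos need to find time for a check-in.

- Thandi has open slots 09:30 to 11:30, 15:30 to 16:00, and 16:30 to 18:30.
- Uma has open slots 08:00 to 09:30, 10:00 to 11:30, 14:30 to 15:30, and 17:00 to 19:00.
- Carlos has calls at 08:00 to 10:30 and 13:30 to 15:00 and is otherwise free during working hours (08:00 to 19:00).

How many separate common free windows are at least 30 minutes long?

2

Carlos free within 08:00–19:00: 10:30–13:30, 15:00–19:00.
Thandi ∩ Uma: 10:00–11:30, 17:00–18:30.
Thandi ∩ Uma ∩ Carlos: 10:30–11:30, 17:00–18:30.
Windows ≥ 30 min: 10:30–11:30, 17:00–18:30.
That's 2 windows.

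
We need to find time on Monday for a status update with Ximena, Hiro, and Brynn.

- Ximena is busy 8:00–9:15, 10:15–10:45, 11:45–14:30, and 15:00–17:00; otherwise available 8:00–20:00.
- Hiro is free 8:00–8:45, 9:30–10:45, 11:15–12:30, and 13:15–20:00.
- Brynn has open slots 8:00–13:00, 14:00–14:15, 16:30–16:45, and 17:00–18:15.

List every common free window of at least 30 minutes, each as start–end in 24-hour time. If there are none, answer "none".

09:30–10:15, 11:15–11:45, 17:00–18:15

Ximena free within 08:00–20:00: 09:15–10:15, 10:45–11:45, 14:30–15:00, 17:00–20:00.
Ximena ∩ Hiro: 09:30–10:15, 11:15–11:45, 14:30–15:00, 17:00–20:00.
Ximena ∩ Hiro ∩ Brynn: 09:30–10:15, 11:15–11:45, 17:00–18:15.
Windows ≥ 30 min: 09:30–10:15, 11:15–11:45, 17:00–18:15.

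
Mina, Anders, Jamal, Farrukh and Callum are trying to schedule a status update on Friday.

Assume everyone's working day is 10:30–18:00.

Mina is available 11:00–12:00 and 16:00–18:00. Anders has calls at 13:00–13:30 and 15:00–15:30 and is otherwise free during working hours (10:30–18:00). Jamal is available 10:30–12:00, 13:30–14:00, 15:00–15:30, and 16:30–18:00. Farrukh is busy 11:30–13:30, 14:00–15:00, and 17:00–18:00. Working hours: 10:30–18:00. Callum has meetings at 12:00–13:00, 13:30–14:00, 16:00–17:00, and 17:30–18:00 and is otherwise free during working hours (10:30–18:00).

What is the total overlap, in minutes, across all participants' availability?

30 minutes

Anders free within 10:30–18:00: 10:30–13:00, 13:30–15:00, 15:30–18:00.
Farrukh free within 10:30–18:00: 10:30–11:30, 13:30–14:00, 15:00–17:00.
Callum free within 10:30–18:00: 10:30–12:00, 13:00–13:30, 14:00–16:00, 17:00–17:30.
Mina ∩ Anders: 11:00–12:00, 16:00–18:00.
Mina ∩ Anders ∩ Jamal: 11:00–12:00, 16:30–18:00.
Mina ∩ Anders ∩ Jamal ∩ Farrukh: 11:00–11:30, 16:30–17:00.
Mina ∩ Anders ∩ Jamal ∩ Farrukh ∩ Callum: 11:00–11:30.
Total common minutes: 30.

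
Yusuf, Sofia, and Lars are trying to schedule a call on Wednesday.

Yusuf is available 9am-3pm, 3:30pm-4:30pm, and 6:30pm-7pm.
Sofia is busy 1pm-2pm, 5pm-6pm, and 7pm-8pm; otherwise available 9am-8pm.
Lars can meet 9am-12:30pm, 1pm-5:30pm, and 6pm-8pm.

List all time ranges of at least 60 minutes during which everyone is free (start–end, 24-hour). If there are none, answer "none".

09:00–12:30, 14:00–15:00, 15:30–16:30

Sofia free within 09:00–20:00: 09:00–13:00, 14:00–17:00, 18:00–19:00.
Yusuf ∩ Sofia: 09:00–13:00, 14:00–15:00, 15:30–16:30, 18:30–19:00.
Yusuf ∩ Sofia ∩ Lars: 09:00–12:30, 14:00–15:00, 15:30–16:30, 18:30–19:00.
Windows ≥ 60 min: 09:00–12:30, 14:00–15:00, 15:30–16:30.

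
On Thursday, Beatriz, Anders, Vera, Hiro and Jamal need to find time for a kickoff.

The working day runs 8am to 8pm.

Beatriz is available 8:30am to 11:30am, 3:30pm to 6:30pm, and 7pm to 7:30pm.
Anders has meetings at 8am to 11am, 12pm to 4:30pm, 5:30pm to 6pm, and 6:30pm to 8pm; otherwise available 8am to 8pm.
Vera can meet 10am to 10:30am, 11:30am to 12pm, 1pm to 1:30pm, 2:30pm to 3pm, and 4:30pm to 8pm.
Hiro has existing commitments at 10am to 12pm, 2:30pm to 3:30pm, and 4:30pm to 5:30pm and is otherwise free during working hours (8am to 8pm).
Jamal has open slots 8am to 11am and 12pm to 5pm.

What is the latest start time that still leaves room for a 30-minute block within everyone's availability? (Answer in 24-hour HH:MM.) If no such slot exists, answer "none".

none

Anders free within 08:00–20:00: 11:00–12:00, 16:30–17:30, 18:00–18:30.
Hiro free within 08:00–20:00: 08:00–10:00, 12:00–14:30, 15:30–16:30, 17:30–20:00.
Beatriz ∩ Anders: 11:00–11:30, 16:30–17:30, 18:00–18:30.
Beatriz ∩ Anders ∩ Vera: 16:30–17:30, 18:00–18:30.
Beatriz ∩ Anders ∩ Vera ∩ Hiro: 18:00–18:30.
Beatriz ∩ Anders ∩ Vera ∩ Hiro ∩ Jamal: (none).
Windows ≥ 30 min: (none).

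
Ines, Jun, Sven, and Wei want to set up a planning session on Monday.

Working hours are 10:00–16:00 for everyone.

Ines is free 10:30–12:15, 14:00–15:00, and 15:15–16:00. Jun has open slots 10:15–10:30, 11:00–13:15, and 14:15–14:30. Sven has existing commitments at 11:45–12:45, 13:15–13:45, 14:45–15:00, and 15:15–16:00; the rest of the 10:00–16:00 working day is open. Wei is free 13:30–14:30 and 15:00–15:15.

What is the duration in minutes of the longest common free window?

15 minutes

Sven free within 10:00–16:00: 10:00–11:45, 12:45–13:15, 13:45–14:45, 15:00–15:15.
Ines ∩ Jun: 11:00–12:15, 14:15–14:30.
Ines ∩ Jun ∩ Sven: 11:00–11:45, 14:15–14:30.
Ines ∩ Jun ∩ Sven ∩ Wei: 14:15–14:30.
Single common window of 15 minutes.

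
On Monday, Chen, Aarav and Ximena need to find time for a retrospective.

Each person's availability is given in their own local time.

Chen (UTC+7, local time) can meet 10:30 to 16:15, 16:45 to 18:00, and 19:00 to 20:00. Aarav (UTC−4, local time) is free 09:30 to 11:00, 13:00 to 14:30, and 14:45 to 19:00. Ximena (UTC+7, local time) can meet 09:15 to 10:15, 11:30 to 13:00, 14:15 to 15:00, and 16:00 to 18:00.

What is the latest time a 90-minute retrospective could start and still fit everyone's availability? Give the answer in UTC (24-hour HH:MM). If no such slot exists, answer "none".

Chen → UTC: 03:30–09:15, 09:45–11:00, 12:00–13:00.
Aarav → UTC: 13:30–15:00, 17:00–18:30, 18:45–23:00.
Ximena → UTC: 02:15–03:15, 04:30–06:00, 07:15–08:00, 09:00–11:00.
Chen ∩ Aarav: (none).
Chen ∩ Aarav ∩ Ximena: (none).
Windows ≥ 90 min: (none).

none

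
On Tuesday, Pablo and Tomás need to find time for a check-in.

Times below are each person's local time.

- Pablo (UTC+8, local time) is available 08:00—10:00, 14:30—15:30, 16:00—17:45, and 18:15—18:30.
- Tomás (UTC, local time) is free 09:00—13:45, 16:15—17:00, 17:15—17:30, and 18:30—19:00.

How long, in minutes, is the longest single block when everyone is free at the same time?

45 minutes

Pablo → UTC: 00:00–02:00, 06:30–07:30, 08:00–09:45, 10:15–10:30.
Tomás → UTC: 09:00–13:45, 16:15–17:00, 17:15–17:30, 18:30–19:00.
Pablo ∩ Tomás: 09:00–09:45, 10:15–10:30.
Common window lengths: 45, 15 min; longest is 45.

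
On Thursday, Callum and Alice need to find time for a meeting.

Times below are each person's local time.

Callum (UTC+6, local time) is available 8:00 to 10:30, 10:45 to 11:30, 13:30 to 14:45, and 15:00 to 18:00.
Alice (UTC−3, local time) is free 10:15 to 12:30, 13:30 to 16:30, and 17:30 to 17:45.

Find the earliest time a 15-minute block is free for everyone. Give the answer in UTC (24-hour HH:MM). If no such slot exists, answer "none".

none

Callum → UTC: 02:00–04:30, 04:45–05:30, 07:30–08:45, 09:00–12:00.
Alice → UTC: 13:15–15:30, 16:30–19:30, 20:30–20:45.
Callum ∩ Alice: (none).
Windows ≥ 15 min: (none).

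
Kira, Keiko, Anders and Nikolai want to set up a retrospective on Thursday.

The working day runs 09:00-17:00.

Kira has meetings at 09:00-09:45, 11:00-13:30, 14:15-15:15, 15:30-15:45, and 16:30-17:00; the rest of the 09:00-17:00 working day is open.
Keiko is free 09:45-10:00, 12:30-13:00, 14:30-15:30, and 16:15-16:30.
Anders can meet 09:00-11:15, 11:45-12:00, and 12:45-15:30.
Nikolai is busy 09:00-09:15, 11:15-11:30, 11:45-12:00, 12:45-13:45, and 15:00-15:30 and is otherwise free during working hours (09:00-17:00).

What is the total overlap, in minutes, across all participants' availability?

15 minutes

Kira free within 09:00–17:00: 09:45–11:00, 13:30–14:15, 15:15–15:30, 15:45–16:30.
Nikolai free within 09:00–17:00: 09:15–11:15, 11:30–11:45, 12:00–12:45, 13:45–15:00, 15:30–17:00.
Kira ∩ Keiko: 09:45–10:00, 15:15–15:30, 16:15–16:30.
Kira ∩ Keiko ∩ Anders: 09:45–10:00, 15:15–15:30.
Kira ∩ Keiko ∩ Anders ∩ Nikolai: 09:45–10:00.
Total common minutes: 15.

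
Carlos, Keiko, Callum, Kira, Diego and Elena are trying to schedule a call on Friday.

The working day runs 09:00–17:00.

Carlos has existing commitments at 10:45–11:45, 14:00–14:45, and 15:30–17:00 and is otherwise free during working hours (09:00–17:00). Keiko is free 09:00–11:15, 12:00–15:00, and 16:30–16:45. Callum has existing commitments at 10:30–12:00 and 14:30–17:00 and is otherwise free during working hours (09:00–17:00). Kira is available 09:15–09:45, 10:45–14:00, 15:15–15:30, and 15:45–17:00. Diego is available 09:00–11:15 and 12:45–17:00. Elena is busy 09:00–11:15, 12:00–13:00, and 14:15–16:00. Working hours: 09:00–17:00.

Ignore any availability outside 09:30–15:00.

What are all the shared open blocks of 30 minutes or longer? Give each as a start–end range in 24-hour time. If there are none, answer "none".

Carlos free within 09:00–17:00: 09:00–10:45, 11:45–14:00, 14:45–15:30.
Callum free within 09:00–17:00: 09:00–10:30, 12:00–14:30.
Elena free within 09:00–17:00: 11:15–12:00, 13:00–14:15, 16:00–17:00.
Carlos ∩ Keiko: 09:00–10:45, 12:00–14:00, 14:45–15:00.
Carlos ∩ Keiko ∩ Callum: 09:00–10:30, 12:00–14:00.
Carlos ∩ Keiko ∩ Callum ∩ Kira: 09:15–09:45, 12:00–14:00.
Carlos ∩ Keiko ∩ Callum ∩ Kira ∩ Diego: 09:15–09:45, 12:45–14:00.
Carlos ∩ Keiko ∩ Callum ∩ Kira ∩ Diego ∩ Elena: 13:00–14:00.
Restricted to 09:30–15:00: 13:00–14:00.
Windows ≥ 30 min: 13:00–14:00.

13:00–14:00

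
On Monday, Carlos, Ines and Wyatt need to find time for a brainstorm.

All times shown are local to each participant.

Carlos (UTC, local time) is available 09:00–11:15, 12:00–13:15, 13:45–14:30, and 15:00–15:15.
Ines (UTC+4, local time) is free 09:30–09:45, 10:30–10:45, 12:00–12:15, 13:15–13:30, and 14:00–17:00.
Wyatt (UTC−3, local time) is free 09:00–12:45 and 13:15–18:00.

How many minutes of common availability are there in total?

60 minutes

Carlos → UTC: 09:00–11:15, 12:00–13:15, 13:45–14:30, 15:00–15:15.
Ines → UTC: 05:30–05:45, 06:30–06:45, 08:00–08:15, 09:15–09:30, 10:00–13:00.
Wyatt → UTC: 12:00–15:45, 16:15–21:00.
Carlos ∩ Ines: 09:15–09:30, 10:00–11:15, 12:00–13:00.
Carlos ∩ Ines ∩ Wyatt: 12:00–13:00.
Total common minutes: 60.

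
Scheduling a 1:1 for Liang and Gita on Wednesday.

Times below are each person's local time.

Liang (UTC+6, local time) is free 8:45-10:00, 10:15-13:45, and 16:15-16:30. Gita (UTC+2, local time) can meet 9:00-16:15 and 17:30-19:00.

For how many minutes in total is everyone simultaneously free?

Liang → UTC: 02:45–04:00, 04:15–07:45, 10:15–10:30.
Gita → UTC: 07:00–14:15, 15:30–17:00.
Liang ∩ Gita: 07:00–07:45, 10:15–10:30.
Total common minutes: 45 + 15 = 60.

60 minutes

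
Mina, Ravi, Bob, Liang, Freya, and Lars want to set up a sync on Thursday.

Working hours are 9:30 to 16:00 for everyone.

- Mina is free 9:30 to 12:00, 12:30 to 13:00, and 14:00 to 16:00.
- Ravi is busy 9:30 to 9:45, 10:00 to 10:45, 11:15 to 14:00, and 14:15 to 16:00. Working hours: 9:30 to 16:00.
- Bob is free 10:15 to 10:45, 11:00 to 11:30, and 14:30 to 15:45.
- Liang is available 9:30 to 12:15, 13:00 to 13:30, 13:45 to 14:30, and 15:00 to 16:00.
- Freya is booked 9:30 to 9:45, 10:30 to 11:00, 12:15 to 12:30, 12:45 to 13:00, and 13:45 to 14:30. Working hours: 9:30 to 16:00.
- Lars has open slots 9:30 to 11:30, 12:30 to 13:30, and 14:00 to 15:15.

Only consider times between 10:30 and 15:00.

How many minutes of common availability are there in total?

Ravi free within 09:30–16:00: 09:45–10:00, 10:45–11:15, 14:00–14:15.
Freya free within 09:30–16:00: 09:45–10:30, 11:00–12:15, 12:30–12:45, 13:00–13:45, 14:30–16:00.
Mina ∩ Ravi: 09:45–10:00, 10:45–11:15, 14:00–14:15.
Mina ∩ Ravi ∩ Bob: 11:00–11:15.
Mina ∩ Ravi ∩ Bob ∩ Liang: 11:00–11:15.
Mina ∩ Ravi ∩ Bob ∩ Liang ∩ Freya: 11:00–11:15.
Mina ∩ Ravi ∩ Bob ∩ Liang ∩ Freya ∩ Lars: 11:00–11:15.
Restricted to 10:30–15:00: 11:00–11:15.
Total common minutes: 15.

15 minutes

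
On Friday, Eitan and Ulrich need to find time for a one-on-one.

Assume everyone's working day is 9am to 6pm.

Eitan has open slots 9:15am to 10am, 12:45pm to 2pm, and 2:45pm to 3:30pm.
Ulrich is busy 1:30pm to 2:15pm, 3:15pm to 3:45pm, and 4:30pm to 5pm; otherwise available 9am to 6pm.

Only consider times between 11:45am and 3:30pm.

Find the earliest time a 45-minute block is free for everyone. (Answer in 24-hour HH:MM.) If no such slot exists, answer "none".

12:45

Ulrich free within 09:00–18:00: 09:00–13:30, 14:15–15:15, 15:45–16:30, 17:00–18:00.
Eitan ∩ Ulrich: 09:15–10:00, 12:45–13:30, 14:45–15:15.
Restricted to 11:45–15:30: 12:45–13:30, 14:45–15:15.
Windows ≥ 45 min: 12:45–13:30.
Earliest such window starts at 12:45.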